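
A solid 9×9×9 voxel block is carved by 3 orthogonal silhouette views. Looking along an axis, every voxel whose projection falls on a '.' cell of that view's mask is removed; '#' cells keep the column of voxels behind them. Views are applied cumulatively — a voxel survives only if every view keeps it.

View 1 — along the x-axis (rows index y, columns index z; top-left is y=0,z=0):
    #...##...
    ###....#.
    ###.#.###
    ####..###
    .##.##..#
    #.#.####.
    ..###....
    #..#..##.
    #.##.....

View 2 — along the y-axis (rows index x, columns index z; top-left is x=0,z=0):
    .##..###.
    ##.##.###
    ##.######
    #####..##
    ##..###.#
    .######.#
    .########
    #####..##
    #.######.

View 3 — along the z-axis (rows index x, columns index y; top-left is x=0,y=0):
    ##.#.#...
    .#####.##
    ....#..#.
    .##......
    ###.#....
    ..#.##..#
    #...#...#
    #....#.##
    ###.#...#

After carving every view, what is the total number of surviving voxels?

remaining voxels: 126

full grid |V| = 729
step 1: project along x, AND mask (42/81) → |grid| = 378
step 2: project along y, AND mask (62/81) → |grid| = 286
step 3: project along z, AND mask (35/81) → |grid| = 126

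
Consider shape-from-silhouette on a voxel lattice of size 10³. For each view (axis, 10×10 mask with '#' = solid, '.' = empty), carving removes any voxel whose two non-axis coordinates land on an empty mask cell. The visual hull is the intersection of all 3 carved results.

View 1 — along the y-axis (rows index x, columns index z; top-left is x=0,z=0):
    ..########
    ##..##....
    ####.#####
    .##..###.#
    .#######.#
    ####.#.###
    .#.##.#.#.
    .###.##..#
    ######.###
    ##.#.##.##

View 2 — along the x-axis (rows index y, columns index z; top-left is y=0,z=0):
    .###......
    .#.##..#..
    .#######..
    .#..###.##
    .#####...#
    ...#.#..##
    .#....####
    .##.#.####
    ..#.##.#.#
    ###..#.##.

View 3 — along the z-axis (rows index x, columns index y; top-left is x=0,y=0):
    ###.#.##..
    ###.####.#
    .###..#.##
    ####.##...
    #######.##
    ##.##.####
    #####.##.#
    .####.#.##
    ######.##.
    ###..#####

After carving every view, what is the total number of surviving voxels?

initial block: 10^3 = 1000
step 1: project along y, AND mask (70/100) → |grid| = 700
step 2: project along x, AND mask (53/100) → |grid| = 385
step 3: project along z, AND mask (74/100) → |grid| = 280

|visual hull| = 280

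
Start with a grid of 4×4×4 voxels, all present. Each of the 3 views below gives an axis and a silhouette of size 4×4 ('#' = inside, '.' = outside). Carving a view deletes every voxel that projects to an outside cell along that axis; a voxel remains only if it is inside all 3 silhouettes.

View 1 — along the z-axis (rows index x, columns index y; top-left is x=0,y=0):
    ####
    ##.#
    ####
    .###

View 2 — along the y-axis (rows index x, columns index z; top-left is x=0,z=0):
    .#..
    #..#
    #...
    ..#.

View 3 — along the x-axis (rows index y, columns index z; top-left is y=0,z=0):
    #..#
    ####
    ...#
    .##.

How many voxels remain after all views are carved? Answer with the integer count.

start: 4×4×4 = 64 voxels
after view 1 [z-axis, 14 of 16 cells solid] → remaining = 56
after view 2 [y-axis, 5 of 16 cells solid] → remaining = 17
after view 3 [x-axis, 9 of 16 cells solid] → remaining = 10

remaining voxels: 10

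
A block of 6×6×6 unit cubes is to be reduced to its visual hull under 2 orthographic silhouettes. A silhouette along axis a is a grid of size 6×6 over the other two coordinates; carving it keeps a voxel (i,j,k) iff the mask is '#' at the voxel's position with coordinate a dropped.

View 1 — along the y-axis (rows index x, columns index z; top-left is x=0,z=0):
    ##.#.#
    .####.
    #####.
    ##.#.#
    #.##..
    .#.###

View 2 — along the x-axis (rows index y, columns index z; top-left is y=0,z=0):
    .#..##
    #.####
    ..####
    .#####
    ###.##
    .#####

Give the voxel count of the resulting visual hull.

voxel count = 103

before carving: 216 voxels (6×6×6)
  1. axis=1 (XZ plane), |mask|=24  ⇒  voxels=144
  2. axis=0 (YZ plane), |mask|=27  ⇒  voxels=103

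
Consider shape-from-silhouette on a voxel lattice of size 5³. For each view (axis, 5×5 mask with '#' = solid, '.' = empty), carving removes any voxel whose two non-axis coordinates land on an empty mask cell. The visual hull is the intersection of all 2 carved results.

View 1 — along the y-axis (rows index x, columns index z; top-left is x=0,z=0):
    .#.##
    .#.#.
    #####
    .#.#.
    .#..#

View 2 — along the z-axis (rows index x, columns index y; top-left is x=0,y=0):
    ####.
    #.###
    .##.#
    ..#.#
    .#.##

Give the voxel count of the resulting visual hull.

voxel count = 45

full grid |V| = 125
step 1: project along y, AND mask (14/25) → |grid| = 70
step 2: project along z, AND mask (16/25) → |grid| = 45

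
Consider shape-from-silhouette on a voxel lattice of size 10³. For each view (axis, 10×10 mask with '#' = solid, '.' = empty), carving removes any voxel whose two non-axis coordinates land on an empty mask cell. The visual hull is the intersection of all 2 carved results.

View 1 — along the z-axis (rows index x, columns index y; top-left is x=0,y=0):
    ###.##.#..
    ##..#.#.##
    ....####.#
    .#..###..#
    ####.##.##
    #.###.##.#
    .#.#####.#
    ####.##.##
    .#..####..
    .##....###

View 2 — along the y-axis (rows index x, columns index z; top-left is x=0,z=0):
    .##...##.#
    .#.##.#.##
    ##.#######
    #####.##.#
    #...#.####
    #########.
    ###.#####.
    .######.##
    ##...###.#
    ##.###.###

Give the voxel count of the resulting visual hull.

452 voxels

full grid |V| = 1000
  1. axis=2 (XY plane), |mask|=62  ⇒  voxels=620
  2. axis=1 (XZ plane), |mask|=73  ⇒  voxels=452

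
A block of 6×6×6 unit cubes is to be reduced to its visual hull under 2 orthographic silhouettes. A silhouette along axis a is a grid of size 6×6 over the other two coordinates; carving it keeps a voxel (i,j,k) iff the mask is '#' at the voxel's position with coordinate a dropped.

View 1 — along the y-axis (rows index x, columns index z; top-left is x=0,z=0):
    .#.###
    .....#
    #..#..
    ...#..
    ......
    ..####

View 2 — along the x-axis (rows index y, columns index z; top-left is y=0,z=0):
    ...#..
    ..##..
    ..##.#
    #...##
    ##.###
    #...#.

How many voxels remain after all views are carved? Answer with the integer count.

remaining voxels: 37

before carving: 216 voxels (6×6×6)
carve view 1 (along y, XZ-mask fill 12/36): 72 voxels remain
carve view 2 (along x, YZ-mask fill 16/36): 37 voxels remain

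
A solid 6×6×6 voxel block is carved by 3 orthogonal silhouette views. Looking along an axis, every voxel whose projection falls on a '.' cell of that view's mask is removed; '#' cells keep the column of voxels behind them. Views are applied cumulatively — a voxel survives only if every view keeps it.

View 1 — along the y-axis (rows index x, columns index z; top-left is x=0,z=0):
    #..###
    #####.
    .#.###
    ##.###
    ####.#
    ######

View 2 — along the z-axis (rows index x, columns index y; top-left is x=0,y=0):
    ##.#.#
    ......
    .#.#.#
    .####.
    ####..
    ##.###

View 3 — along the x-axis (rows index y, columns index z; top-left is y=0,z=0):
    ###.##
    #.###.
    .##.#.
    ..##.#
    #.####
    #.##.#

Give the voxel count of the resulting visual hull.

remaining voxels: 61

full grid |V| = 216
V1 y: intersect with XZ mask (29 set) -- 174 left
V2 z: intersect with XY mask (20 set) -- 98 left
V3 x: intersect with YZ mask (24 set) -- 61 left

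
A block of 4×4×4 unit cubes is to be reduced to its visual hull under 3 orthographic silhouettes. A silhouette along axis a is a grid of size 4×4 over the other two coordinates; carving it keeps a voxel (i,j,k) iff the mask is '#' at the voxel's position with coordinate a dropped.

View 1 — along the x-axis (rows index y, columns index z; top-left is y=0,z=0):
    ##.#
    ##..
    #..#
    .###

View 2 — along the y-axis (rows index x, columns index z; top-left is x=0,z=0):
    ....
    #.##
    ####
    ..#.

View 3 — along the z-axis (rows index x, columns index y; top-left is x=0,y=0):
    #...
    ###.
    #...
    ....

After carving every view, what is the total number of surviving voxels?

start: 4×4×4 = 64 voxels
after view 1 [x-axis, 10 of 16 cells solid] → remaining = 40
after view 2 [y-axis, 8 of 16 cells solid] → remaining = 18
after view 3 [z-axis, 5 of 16 cells solid] → remaining = 8

remaining voxels: 8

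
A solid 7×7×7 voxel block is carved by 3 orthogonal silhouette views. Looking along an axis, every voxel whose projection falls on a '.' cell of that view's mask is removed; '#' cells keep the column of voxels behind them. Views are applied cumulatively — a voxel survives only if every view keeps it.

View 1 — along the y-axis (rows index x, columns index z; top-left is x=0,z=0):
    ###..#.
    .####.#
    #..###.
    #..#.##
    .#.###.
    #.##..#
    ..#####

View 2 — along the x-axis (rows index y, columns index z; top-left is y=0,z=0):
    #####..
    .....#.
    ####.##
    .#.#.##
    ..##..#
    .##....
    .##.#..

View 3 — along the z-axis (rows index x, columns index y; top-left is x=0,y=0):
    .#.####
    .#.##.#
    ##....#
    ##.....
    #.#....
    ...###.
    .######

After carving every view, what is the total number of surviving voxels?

start: 7×7×7 = 343 voxels
  1. axis=1 (XZ plane), |mask|=30  ⇒  voxels=210
  2. axis=0 (YZ plane), |mask|=24  ⇒  voxels=102
  3. axis=2 (XY plane), |mask|=25  ⇒  voxels=51

51 voxels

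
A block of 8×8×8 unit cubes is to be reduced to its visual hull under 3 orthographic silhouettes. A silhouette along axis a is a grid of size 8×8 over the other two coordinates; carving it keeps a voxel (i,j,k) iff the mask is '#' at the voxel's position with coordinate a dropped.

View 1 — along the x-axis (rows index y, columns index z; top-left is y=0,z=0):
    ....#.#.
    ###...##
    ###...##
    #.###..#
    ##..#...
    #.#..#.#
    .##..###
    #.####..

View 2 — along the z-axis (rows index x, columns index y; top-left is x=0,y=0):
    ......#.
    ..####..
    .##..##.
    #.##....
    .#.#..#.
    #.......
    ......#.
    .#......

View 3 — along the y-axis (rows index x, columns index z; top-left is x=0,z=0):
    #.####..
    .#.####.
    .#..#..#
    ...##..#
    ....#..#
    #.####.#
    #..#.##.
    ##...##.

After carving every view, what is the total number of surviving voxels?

before carving: 512 voxels (8×8×8)
step 1: project along x, AND mask (34/64) → |grid| = 272
step 2: project along z, AND mask (18/64) → |grid| = 80
step 3: project along y, AND mask (32/64) → |grid| = 31

|visual hull| = 31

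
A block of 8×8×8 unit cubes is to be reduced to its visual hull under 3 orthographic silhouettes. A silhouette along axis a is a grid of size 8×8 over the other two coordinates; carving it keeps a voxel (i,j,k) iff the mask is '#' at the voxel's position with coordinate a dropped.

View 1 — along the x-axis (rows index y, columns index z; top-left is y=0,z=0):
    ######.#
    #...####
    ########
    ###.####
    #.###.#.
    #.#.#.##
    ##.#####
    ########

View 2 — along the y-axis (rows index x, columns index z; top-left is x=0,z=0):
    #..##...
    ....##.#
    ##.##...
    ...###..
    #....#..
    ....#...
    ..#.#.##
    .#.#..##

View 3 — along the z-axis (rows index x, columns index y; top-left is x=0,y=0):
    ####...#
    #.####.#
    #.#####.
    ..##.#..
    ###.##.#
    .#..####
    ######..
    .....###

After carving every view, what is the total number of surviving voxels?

remaining voxels: 100

before carving: 512 voxels (8×8×8)
carve view 1 (along x, YZ-mask fill 52/64): 416 voxels remain
carve view 2 (along y, XZ-mask fill 24/64): 161 voxels remain
carve view 3 (along z, XY-mask fill 40/64): 100 voxels remain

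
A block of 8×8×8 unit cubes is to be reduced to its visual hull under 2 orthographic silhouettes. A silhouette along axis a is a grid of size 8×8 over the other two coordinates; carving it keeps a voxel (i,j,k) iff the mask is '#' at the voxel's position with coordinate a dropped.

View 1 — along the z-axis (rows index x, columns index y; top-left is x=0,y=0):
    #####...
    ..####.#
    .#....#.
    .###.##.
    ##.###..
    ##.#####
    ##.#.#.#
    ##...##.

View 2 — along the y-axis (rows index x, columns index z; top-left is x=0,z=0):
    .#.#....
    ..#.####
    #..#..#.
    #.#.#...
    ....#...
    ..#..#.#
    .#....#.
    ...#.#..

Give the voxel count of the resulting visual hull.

100 voxels

initial block: 8^3 = 512
[1] z-view keeps 38 columns → grid now 304
[2] y-view keeps 21 columns → grid now 100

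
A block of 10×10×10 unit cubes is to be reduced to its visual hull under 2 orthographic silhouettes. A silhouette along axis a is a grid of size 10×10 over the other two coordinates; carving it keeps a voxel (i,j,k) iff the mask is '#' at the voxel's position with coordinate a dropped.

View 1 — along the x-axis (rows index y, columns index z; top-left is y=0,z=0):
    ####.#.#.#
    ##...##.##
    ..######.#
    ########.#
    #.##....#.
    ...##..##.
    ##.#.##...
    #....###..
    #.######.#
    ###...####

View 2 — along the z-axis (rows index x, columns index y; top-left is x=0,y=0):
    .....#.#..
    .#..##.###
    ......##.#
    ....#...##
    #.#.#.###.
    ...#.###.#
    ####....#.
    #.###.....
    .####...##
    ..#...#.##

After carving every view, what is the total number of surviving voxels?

start: 10×10×10 = 1000 voxels
carve view 1 (along x, YZ-mask fill 61/100): 610 voxels remain
carve view 2 (along z, XY-mask fill 44/100): 272 voxels remain

272 voxels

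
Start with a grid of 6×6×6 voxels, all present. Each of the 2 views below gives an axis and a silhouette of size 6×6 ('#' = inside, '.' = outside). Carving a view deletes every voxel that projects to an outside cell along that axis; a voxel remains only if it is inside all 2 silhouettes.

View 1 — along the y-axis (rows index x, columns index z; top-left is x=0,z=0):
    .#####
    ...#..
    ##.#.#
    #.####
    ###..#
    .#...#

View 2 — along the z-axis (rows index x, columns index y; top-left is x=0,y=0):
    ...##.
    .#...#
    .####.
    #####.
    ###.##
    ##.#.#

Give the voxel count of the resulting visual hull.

initial block: 6^3 = 216
after view 1 [y-axis, 21 of 36 cells solid] → remaining = 126
after view 2 [z-axis, 22 of 36 cells solid] → remaining = 81

voxel count = 81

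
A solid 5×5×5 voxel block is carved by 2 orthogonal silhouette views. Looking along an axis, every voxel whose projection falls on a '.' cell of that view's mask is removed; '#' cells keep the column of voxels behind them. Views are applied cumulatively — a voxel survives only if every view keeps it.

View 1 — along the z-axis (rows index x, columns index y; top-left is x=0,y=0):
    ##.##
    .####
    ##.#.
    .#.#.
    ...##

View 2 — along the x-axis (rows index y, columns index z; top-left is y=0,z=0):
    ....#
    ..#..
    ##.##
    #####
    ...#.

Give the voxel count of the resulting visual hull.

before carving: 125 voxels (5×5×5)
  1. axis=2 (XY plane), |mask|=15  ⇒  voxels=75
  2. axis=0 (YZ plane), |mask|=12  ⇒  voxels=38

38 voxels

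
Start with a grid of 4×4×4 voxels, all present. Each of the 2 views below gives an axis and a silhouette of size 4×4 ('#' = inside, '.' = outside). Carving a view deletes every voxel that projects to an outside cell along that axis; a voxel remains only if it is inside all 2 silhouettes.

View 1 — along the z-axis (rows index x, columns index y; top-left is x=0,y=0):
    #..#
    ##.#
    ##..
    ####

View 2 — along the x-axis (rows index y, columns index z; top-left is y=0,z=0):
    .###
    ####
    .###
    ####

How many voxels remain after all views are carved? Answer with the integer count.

initial block: 4^3 = 64
V1 z: intersect with XY mask (11 set) -- 44 left
V2 x: intersect with YZ mask (14 set) -- 39 left

remaining voxels: 39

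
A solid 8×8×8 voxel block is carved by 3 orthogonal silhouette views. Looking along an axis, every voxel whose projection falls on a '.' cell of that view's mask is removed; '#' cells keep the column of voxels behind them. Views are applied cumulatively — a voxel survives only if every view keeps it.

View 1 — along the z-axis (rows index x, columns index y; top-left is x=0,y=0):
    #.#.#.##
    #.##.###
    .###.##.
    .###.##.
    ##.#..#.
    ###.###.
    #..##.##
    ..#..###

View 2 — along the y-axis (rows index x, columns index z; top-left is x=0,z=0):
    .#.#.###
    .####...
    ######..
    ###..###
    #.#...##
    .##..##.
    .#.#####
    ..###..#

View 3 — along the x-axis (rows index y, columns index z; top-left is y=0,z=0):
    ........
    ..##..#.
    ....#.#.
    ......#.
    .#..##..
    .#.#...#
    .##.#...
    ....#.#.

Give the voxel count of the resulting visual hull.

full grid |V| = 512
after view 1 [z-axis, 40 of 64 cells solid] → remaining = 320
after view 2 [y-axis, 39 of 64 cells solid] → remaining = 195
after view 3 [x-axis, 17 of 64 cells solid] → remaining = 54

54 voxels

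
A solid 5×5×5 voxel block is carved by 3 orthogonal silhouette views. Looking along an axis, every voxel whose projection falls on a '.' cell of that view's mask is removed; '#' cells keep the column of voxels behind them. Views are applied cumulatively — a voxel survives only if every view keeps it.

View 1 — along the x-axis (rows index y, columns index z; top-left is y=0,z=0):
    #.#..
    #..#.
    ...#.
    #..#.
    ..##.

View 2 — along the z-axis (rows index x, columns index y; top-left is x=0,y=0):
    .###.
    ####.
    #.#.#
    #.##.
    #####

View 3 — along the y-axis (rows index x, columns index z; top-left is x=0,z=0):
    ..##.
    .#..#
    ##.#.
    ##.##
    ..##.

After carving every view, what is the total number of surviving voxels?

|visual hull| = 16

full grid |V| = 125
[1] x-view keeps 9 columns → grid now 45
[2] z-view keeps 18 columns → grid now 31
[3] y-view keeps 13 columns → grid now 16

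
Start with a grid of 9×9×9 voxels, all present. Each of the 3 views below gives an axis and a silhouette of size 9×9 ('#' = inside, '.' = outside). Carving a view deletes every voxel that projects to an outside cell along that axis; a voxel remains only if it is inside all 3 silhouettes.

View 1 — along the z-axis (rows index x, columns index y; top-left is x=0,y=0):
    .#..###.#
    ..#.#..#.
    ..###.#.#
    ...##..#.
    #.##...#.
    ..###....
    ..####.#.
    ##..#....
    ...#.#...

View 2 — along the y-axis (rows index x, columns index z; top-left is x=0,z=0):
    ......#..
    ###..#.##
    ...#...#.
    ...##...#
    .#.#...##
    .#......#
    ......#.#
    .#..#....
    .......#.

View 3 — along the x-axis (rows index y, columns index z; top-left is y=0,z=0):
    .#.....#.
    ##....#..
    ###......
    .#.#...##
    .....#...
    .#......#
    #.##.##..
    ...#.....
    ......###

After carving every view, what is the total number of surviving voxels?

|visual hull| = 30

start: 9×9×9 = 729 voxels
[1] z-view keeps 33 columns → grid now 297
[2] y-view keeps 23 columns → grid now 82
[3] x-view keeps 24 columns → grid now 30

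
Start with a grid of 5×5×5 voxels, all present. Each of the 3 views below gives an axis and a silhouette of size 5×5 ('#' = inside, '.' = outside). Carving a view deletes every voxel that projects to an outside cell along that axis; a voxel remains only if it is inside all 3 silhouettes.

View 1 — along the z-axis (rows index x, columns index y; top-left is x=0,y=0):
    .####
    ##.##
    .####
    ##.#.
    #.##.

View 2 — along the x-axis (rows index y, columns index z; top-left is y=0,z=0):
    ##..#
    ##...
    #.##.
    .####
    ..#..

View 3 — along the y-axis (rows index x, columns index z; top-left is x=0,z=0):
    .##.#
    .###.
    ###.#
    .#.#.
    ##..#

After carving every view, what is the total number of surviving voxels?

before carving: 125 voxels (5×5×5)
V1 z: intersect with XY mask (18 set) -- 90 left
V2 x: intersect with YZ mask (13 set) -- 49 left
V3 y: intersect with XZ mask (15 set) -- 30 left

|visual hull| = 30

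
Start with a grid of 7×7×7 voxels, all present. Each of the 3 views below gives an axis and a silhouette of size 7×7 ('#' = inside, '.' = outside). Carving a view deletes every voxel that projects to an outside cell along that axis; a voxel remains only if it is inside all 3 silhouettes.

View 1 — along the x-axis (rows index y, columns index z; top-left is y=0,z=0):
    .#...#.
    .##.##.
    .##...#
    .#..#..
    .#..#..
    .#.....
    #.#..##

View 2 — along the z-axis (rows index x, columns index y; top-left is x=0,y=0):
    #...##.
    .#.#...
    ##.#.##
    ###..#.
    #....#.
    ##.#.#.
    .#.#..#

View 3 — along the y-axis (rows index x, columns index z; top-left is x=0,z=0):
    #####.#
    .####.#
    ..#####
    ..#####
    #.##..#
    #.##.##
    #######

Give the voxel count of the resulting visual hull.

voxel count = 36

initial block: 7^3 = 343
after view 1 [x-axis, 18 of 49 cells solid] → remaining = 126
after view 2 [z-axis, 23 of 49 cells solid] → remaining = 56
after view 3 [y-axis, 37 of 49 cells solid] → remaining = 36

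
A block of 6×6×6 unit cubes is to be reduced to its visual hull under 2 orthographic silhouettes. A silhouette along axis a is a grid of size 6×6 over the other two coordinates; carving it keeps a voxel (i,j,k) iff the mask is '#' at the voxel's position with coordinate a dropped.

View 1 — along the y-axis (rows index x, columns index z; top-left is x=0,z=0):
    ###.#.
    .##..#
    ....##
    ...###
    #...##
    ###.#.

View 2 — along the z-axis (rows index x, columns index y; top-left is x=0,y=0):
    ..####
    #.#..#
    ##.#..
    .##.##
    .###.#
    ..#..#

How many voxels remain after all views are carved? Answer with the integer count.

voxel count = 63

before carving: 216 voxels (6×6×6)
carve view 1 (along y, XZ-mask fill 19/36): 114 voxels remain
carve view 2 (along z, XY-mask fill 20/36): 63 voxels remain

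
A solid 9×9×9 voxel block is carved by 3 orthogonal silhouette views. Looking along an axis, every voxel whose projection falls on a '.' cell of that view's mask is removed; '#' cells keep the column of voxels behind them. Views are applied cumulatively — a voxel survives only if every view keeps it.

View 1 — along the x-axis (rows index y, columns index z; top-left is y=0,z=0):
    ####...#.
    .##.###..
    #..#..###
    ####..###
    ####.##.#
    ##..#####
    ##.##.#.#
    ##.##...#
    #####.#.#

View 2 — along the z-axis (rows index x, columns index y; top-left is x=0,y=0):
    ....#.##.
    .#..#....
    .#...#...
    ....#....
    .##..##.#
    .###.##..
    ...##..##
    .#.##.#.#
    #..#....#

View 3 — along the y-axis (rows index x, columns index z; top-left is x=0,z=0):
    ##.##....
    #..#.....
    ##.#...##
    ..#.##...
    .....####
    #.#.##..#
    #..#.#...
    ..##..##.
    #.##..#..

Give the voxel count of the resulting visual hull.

|visual hull| = 82

before carving: 729 voxels (9×9×9)
V1 x: intersect with YZ mask (54 set) -- 486 left
V2 z: intersect with XY mask (30 set) -- 186 left
V3 y: intersect with XZ mask (34 set) -- 82 left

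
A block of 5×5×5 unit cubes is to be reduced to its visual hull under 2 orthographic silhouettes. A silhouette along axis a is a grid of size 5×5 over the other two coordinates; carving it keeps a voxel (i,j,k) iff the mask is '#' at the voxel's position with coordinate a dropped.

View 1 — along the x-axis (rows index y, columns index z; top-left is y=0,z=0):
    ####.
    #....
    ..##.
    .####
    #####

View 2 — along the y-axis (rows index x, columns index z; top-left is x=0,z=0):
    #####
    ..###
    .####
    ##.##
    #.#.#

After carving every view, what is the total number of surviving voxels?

remaining voxels: 60

initial block: 5^3 = 125
step 1: project along x, AND mask (16/25) → |grid| = 80
step 2: project along y, AND mask (19/25) → |grid| = 60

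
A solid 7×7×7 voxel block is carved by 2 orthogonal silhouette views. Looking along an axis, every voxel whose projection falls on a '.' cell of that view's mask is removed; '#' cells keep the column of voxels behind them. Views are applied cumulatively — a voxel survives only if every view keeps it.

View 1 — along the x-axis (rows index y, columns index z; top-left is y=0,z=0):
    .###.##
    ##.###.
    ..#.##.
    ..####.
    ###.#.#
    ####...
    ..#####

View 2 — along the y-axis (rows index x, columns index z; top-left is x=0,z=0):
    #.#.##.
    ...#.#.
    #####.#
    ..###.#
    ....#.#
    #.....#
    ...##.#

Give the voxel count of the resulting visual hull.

start: 7×7×7 = 343 voxels
step 1: project along x, AND mask (31/49) → |grid| = 217
step 2: project along y, AND mask (23/49) → |grid| = 101

|visual hull| = 101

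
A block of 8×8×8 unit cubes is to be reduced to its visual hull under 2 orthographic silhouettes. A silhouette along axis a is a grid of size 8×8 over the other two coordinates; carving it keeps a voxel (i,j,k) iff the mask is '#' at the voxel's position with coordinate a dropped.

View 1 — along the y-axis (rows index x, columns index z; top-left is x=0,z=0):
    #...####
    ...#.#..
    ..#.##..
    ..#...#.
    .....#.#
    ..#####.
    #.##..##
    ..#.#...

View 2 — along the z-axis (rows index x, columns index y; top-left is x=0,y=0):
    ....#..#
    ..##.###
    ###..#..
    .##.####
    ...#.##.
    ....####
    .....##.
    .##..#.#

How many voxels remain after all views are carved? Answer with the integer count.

remaining voxels: 88

initial block: 8^3 = 512
after view 1 [y-axis, 26 of 64 cells solid] → remaining = 208
after view 2 [z-axis, 30 of 64 cells solid] → remaining = 88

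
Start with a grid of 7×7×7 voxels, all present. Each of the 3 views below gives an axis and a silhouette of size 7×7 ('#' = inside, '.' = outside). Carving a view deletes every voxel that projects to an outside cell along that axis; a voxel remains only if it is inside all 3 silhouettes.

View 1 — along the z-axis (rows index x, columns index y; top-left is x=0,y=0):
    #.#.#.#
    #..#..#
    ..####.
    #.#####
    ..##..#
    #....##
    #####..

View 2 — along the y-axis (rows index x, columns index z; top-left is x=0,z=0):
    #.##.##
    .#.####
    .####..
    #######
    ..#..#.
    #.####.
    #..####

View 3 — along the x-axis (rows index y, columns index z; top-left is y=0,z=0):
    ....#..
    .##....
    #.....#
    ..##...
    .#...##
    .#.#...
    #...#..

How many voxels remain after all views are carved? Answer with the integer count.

initial block: 7^3 = 343
carve view 1 (along z, XY-mask fill 28/49): 196 voxels remain
carve view 2 (along y, XZ-mask fill 33/49): 139 voxels remain
carve view 3 (along x, YZ-mask fill 14/49): 36 voxels remain

voxel count = 36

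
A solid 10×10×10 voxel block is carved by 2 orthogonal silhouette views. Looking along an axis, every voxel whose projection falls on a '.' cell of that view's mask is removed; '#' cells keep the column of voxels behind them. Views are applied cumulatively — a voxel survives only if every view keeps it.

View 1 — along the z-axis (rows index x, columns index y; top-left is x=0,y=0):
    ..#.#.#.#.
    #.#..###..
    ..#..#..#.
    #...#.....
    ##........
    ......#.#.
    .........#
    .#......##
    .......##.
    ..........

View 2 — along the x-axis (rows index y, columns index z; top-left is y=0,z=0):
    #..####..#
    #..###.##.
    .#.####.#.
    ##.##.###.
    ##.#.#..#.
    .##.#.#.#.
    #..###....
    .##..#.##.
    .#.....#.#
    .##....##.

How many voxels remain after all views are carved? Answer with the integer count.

before carving: 1000 voxels (10×10×10)
step 1: project along z, AND mask (24/100) → |grid| = 240
step 2: project along x, AND mask (51/100) → |grid| = 113

113 voxels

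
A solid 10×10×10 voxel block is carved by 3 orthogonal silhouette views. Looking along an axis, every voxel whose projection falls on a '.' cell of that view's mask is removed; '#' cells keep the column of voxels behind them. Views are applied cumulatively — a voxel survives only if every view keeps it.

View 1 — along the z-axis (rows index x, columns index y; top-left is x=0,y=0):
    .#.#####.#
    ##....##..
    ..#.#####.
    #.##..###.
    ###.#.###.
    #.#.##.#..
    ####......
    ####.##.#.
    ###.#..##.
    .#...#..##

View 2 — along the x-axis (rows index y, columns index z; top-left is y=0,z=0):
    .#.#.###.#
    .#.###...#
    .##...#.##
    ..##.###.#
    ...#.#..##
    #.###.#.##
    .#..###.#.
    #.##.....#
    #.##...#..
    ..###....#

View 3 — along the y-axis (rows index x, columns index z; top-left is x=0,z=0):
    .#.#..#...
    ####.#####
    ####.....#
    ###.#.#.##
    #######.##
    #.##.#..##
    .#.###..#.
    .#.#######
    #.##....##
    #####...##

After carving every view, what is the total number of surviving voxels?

voxel count = 193

start: 10×10×10 = 1000 voxels
[1] z-view keeps 56 columns → grid now 560
[2] x-view keeps 50 columns → grid now 281
[3] y-view keeps 64 columns → grid now 193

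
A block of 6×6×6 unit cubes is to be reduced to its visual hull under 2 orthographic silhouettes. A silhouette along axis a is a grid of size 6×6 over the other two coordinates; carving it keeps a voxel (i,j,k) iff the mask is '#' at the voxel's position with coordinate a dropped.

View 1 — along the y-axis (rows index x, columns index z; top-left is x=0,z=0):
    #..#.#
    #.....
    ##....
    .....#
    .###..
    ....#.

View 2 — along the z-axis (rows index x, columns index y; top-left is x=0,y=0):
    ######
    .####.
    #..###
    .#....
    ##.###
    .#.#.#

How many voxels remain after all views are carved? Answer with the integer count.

49 voxels

before carving: 216 voxels (6×6×6)
[1] y-view keeps 11 columns → grid now 66
[2] z-view keeps 23 columns → grid now 49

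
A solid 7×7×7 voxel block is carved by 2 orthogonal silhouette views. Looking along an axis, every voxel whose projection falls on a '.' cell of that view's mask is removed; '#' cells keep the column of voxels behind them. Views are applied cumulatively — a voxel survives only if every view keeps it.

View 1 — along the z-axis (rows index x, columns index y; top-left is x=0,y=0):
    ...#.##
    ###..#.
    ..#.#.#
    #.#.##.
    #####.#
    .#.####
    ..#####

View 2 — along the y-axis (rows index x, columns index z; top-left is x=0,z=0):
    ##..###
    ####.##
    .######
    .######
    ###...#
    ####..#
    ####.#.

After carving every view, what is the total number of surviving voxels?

|visual hull| = 155

full grid |V| = 343
  1. axis=2 (XY plane), |mask|=30  ⇒  voxels=210
  2. axis=1 (XZ plane), |mask|=37  ⇒  voxels=155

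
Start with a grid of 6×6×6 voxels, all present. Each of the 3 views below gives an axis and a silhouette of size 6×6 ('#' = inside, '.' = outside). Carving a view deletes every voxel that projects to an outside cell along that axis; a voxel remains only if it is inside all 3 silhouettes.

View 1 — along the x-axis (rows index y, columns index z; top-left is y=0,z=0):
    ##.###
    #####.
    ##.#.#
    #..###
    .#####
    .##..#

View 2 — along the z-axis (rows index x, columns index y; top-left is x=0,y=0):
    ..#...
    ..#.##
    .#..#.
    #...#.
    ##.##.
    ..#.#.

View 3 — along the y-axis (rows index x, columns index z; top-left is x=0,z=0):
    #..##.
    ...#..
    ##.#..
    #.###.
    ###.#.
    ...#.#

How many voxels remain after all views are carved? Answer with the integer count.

start: 6×6×6 = 216 voxels
  1. axis=0 (YZ plane), |mask|=26  ⇒  voxels=156
  2. axis=2 (XY plane), |mask|=14  ⇒  voxels=64
  3. axis=1 (XZ plane), |mask|=17  ⇒  voxels=31

remaining voxels: 31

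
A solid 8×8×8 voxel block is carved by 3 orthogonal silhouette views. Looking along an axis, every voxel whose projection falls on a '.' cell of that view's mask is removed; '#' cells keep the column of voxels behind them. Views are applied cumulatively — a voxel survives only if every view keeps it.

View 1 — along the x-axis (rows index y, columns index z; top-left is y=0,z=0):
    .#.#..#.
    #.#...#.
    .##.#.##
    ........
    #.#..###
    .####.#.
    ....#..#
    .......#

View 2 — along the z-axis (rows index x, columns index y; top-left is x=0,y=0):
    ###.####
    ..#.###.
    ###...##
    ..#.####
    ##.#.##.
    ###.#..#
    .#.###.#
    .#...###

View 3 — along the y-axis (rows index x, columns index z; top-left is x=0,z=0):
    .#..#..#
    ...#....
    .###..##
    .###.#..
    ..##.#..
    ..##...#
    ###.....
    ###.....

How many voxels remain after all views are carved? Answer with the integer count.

|visual hull| = 50

before carving: 512 voxels (8×8×8)
[1] x-view keeps 24 columns → grid now 192
[2] z-view keeps 40 columns → grid now 128
[3] y-view keeps 25 columns → grid now 50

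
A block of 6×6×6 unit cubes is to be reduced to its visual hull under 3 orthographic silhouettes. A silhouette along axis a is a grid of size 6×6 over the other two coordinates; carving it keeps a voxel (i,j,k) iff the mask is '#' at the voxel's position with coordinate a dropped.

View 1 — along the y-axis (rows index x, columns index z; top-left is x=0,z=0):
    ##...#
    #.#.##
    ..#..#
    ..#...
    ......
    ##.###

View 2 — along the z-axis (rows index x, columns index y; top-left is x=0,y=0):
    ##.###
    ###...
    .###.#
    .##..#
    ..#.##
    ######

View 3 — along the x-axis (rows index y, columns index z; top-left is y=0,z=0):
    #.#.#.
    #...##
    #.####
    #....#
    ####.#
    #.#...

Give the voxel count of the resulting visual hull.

voxel count = 42

before carving: 216 voxels (6×6×6)
step 1: project along y, AND mask (15/36) → |grid| = 90
step 2: project along z, AND mask (24/36) → |grid| = 68
step 3: project along x, AND mask (20/36) → |grid| = 42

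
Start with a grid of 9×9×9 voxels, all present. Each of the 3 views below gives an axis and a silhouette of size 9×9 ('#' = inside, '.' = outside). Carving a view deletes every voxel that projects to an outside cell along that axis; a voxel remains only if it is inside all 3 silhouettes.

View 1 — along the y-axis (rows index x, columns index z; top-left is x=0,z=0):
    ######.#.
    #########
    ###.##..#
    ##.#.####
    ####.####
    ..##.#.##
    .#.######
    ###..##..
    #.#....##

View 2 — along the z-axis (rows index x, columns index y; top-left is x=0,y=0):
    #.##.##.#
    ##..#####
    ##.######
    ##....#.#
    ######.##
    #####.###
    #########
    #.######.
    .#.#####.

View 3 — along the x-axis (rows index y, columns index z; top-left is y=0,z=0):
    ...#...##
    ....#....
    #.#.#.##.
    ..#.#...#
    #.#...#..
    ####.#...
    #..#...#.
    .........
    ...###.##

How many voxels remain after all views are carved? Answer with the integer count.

140 voxels

full grid |V| = 729
carve view 1 (along y, XZ-mask fill 58/81): 522 voxels remain
carve view 2 (along z, XY-mask fill 63/81): 407 voxels remain
carve view 3 (along x, YZ-mask fill 28/81): 140 voxels remain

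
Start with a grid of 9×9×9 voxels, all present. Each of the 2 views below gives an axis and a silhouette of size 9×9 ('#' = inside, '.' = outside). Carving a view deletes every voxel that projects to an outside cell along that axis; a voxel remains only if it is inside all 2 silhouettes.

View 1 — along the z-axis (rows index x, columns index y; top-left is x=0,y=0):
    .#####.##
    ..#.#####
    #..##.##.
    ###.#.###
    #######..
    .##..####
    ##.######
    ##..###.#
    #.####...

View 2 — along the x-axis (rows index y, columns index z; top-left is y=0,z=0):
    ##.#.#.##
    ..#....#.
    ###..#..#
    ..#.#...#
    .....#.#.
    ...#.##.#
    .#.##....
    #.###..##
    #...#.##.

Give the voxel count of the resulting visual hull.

before carving: 729 voxels (9×9×9)
after view 1 [z-axis, 57 of 81 cells solid] → remaining = 513
after view 2 [x-axis, 35 of 81 cells solid] → remaining = 218

voxel count = 218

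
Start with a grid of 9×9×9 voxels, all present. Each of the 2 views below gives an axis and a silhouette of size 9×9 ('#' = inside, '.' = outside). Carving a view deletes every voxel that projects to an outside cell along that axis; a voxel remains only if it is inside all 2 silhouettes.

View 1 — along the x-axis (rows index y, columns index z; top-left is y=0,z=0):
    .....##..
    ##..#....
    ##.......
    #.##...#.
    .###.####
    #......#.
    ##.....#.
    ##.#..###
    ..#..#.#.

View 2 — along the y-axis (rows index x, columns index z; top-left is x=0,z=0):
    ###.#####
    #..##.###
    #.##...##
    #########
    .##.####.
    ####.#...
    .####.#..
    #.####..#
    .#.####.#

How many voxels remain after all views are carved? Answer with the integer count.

full grid |V| = 729
after view 1 [x-axis, 32 of 81 cells solid] → remaining = 288
after view 2 [y-axis, 56 of 81 cells solid] → remaining = 193

|visual hull| = 193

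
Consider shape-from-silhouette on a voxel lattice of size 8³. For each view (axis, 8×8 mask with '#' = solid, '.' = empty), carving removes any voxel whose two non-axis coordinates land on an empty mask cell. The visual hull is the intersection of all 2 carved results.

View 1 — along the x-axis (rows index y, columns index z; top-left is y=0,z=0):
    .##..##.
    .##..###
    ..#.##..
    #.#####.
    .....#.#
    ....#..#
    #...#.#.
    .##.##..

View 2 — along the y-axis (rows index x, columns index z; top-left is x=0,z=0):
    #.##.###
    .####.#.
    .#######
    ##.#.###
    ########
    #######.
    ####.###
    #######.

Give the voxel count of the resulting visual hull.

initial block: 8^3 = 512
step 1: project along x, AND mask (29/64) → |grid| = 232
step 2: project along y, AND mask (53/64) → |grid| = 190

remaining voxels: 190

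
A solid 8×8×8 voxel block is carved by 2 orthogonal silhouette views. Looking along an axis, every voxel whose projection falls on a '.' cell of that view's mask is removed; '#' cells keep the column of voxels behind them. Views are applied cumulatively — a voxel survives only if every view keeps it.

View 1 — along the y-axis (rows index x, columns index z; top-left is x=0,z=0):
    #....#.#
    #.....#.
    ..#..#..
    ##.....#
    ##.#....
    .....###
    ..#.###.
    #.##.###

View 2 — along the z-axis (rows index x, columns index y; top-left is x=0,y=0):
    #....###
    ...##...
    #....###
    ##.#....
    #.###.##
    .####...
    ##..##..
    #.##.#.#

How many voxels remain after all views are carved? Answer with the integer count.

full grid |V| = 512
  1. axis=1 (XZ plane), |mask|=26  ⇒  voxels=208
  2. axis=2 (XY plane), |mask|=32  ⇒  voxels=109

109 voxels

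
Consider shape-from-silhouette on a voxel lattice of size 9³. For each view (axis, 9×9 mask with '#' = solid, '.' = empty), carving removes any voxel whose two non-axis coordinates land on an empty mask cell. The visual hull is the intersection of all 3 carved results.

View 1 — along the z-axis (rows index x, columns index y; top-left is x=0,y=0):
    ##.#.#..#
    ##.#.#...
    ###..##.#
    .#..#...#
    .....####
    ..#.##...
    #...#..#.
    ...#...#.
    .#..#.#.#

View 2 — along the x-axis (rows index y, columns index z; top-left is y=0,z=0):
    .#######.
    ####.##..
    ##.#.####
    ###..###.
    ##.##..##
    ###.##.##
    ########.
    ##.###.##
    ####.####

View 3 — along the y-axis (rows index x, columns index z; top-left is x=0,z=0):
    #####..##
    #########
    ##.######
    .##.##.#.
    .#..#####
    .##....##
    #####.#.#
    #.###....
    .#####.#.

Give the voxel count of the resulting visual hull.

|visual hull| = 168

start: 9×9×9 = 729 voxels
step 1: project along z, AND mask (34/81) → |grid| = 306
step 2: project along x, AND mask (62/81) → |grid| = 234
step 3: project along y, AND mask (56/81) → |grid| = 168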